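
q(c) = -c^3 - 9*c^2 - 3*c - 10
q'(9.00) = -408.00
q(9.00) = -1495.00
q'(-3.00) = 24.00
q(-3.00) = -55.00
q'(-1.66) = 18.61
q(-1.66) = -25.25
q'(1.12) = -26.92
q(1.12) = -26.05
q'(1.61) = -39.76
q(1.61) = -42.33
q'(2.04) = -52.20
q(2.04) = -62.06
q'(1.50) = -36.75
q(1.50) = -38.12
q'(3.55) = -104.71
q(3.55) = -178.81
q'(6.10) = -224.43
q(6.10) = -590.17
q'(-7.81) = -45.41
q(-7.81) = -59.16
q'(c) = -3*c^2 - 18*c - 3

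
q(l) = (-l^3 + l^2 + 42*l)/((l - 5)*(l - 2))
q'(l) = (-3*l^2 + 2*l + 42)/((l - 5)*(l - 2)) - (-l^3 + l^2 + 42*l)/((l - 5)*(l - 2)^2) - (-l^3 + l^2 + 42*l)/((l - 5)^2*(l - 2)) = (-l^4 + 14*l^3 - 79*l^2 + 20*l + 420)/(l^4 - 14*l^3 + 69*l^2 - 140*l + 100)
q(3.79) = -54.99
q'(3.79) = -17.72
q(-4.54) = -1.23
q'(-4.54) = -0.78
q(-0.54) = -1.58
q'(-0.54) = 1.94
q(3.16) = -52.08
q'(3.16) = 7.99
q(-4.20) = -1.48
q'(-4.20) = -0.74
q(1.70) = 70.08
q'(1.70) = 291.93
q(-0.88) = -2.10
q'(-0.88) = 1.15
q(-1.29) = -2.43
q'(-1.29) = 0.54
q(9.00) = -9.64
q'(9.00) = -2.75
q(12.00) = -15.43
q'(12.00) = -1.48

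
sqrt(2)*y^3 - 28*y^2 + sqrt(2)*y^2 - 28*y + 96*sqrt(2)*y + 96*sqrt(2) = (y - 8*sqrt(2))*(y - 6*sqrt(2))*(sqrt(2)*y + sqrt(2))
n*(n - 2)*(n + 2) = n^3 - 4*n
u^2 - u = u*(u - 1)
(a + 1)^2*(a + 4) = a^3 + 6*a^2 + 9*a + 4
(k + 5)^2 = k^2 + 10*k + 25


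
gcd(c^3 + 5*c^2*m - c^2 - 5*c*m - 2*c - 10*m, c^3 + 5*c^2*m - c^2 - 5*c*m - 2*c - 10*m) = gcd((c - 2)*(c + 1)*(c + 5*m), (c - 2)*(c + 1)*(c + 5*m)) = c^3 + 5*c^2*m - c^2 - 5*c*m - 2*c - 10*m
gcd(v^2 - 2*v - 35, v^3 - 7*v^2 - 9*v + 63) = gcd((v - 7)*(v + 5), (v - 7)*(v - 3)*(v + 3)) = v - 7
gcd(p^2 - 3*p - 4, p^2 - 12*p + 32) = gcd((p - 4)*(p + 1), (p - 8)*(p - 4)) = p - 4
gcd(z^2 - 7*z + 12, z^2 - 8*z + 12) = 1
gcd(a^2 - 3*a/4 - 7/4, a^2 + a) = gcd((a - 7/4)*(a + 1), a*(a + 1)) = a + 1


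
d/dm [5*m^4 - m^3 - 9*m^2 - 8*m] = 20*m^3 - 3*m^2 - 18*m - 8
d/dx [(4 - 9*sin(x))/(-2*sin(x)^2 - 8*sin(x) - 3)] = (-18*sin(x)^2 + 16*sin(x) + 59)*cos(x)/(8*sin(x) - cos(2*x) + 4)^2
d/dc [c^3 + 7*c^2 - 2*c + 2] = 3*c^2 + 14*c - 2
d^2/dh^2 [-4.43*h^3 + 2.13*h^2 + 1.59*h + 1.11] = 4.26 - 26.58*h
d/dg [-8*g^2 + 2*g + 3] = 2 - 16*g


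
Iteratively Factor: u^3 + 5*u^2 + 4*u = (u + 4)*(u^2 + u) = (u + 1)*(u + 4)*(u)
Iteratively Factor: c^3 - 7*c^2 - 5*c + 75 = (c - 5)*(c^2 - 2*c - 15) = (c - 5)*(c + 3)*(c - 5)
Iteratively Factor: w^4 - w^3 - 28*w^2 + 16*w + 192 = (w - 4)*(w^3 + 3*w^2 - 16*w - 48) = (w - 4)*(w + 3)*(w^2 - 16) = (w - 4)*(w + 3)*(w + 4)*(w - 4)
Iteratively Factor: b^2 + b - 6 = (b + 3)*(b - 2)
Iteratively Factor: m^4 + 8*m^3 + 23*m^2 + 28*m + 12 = (m + 1)*(m^3 + 7*m^2 + 16*m + 12) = (m + 1)*(m + 2)*(m^2 + 5*m + 6) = (m + 1)*(m + 2)*(m + 3)*(m + 2)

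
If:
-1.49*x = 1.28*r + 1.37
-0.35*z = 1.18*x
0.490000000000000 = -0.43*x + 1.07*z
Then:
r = -0.93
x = -0.12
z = 0.41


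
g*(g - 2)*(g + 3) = g^3 + g^2 - 6*g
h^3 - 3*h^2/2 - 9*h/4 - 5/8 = (h - 5/2)*(h + 1/2)^2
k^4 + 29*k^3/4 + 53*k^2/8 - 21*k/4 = k*(k - 1/2)*(k + 7/4)*(k + 6)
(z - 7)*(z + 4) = z^2 - 3*z - 28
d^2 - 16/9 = (d - 4/3)*(d + 4/3)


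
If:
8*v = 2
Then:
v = 1/4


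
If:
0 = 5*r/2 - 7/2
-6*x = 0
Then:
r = 7/5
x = 0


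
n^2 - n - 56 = (n - 8)*(n + 7)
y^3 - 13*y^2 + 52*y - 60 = (y - 6)*(y - 5)*(y - 2)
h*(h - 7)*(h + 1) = h^3 - 6*h^2 - 7*h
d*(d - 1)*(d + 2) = d^3 + d^2 - 2*d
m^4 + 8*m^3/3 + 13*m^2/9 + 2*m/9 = m*(m + 1/3)^2*(m + 2)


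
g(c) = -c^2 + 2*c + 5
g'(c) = 2 - 2*c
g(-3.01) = -10.08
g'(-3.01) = 8.02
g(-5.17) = -32.07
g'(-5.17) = 12.34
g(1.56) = 5.69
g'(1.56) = -1.12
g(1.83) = 5.31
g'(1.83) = -1.66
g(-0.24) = 4.46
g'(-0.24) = 2.48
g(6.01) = -19.10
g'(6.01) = -10.02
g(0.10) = 5.19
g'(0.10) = 1.80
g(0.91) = 5.99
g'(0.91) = 0.18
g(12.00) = -115.00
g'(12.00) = -22.00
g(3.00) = 2.00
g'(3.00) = -4.00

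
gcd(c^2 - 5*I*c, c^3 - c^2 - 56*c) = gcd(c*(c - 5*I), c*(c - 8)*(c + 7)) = c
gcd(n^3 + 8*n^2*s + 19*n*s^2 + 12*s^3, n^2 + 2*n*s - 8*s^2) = n + 4*s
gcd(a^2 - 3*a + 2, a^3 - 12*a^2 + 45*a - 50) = a - 2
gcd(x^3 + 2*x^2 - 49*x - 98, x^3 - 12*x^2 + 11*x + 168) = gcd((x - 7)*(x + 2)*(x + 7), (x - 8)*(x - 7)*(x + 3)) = x - 7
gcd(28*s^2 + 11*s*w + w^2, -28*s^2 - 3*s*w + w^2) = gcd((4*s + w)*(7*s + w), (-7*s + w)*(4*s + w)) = 4*s + w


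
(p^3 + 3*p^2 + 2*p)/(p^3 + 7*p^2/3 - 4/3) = 3*p/(3*p - 2)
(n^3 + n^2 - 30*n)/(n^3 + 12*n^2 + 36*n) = (n - 5)/(n + 6)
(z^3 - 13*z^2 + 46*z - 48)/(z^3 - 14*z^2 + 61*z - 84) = (z^2 - 10*z + 16)/(z^2 - 11*z + 28)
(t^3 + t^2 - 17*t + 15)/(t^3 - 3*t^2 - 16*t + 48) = (t^2 + 4*t - 5)/(t^2 - 16)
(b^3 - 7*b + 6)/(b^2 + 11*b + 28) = (b^3 - 7*b + 6)/(b^2 + 11*b + 28)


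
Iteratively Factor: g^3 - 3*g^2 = (g)*(g^2 - 3*g) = g*(g - 3)*(g)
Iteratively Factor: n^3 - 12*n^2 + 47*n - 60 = (n - 4)*(n^2 - 8*n + 15) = (n - 5)*(n - 4)*(n - 3)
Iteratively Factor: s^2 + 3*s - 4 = (s - 1)*(s + 4)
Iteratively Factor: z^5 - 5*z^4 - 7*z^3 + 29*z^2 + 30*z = (z)*(z^4 - 5*z^3 - 7*z^2 + 29*z + 30) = z*(z - 3)*(z^3 - 2*z^2 - 13*z - 10) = z*(z - 3)*(z + 1)*(z^2 - 3*z - 10) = z*(z - 3)*(z + 1)*(z + 2)*(z - 5)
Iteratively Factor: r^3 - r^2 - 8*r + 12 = (r + 3)*(r^2 - 4*r + 4) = (r - 2)*(r + 3)*(r - 2)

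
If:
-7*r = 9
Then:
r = -9/7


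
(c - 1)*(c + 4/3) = c^2 + c/3 - 4/3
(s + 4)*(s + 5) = s^2 + 9*s + 20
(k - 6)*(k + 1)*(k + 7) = k^3 + 2*k^2 - 41*k - 42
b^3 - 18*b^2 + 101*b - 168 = (b - 8)*(b - 7)*(b - 3)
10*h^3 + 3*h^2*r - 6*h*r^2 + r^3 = (-5*h + r)*(-2*h + r)*(h + r)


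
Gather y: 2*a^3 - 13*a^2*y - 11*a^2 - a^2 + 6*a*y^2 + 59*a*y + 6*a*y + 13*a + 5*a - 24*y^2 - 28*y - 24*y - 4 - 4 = 2*a^3 - 12*a^2 + 18*a + y^2*(6*a - 24) + y*(-13*a^2 + 65*a - 52) - 8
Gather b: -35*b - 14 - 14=-35*b - 28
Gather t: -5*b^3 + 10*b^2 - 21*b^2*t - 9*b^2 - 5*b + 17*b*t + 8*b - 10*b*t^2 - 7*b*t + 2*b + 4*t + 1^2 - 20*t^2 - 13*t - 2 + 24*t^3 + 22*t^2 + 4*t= -5*b^3 + b^2 + 5*b + 24*t^3 + t^2*(2 - 10*b) + t*(-21*b^2 + 10*b - 5) - 1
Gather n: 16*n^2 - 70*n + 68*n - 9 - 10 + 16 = 16*n^2 - 2*n - 3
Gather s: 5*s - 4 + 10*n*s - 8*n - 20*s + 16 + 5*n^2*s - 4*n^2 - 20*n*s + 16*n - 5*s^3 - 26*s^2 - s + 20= -4*n^2 + 8*n - 5*s^3 - 26*s^2 + s*(5*n^2 - 10*n - 16) + 32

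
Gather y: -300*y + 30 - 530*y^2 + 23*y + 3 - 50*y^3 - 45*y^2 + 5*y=-50*y^3 - 575*y^2 - 272*y + 33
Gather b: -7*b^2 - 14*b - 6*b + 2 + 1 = -7*b^2 - 20*b + 3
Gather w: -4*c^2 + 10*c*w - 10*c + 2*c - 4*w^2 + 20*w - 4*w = -4*c^2 - 8*c - 4*w^2 + w*(10*c + 16)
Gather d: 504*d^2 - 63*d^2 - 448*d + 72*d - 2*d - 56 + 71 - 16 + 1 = 441*d^2 - 378*d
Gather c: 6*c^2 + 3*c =6*c^2 + 3*c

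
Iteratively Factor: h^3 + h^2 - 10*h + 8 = (h - 2)*(h^2 + 3*h - 4) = (h - 2)*(h + 4)*(h - 1)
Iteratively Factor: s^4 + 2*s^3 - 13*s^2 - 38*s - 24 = (s + 1)*(s^3 + s^2 - 14*s - 24) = (s + 1)*(s + 3)*(s^2 - 2*s - 8) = (s - 4)*(s + 1)*(s + 3)*(s + 2)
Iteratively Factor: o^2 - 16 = (o - 4)*(o + 4)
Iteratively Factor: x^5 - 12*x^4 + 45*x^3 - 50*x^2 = (x)*(x^4 - 12*x^3 + 45*x^2 - 50*x) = x*(x - 5)*(x^3 - 7*x^2 + 10*x) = x*(x - 5)^2*(x^2 - 2*x) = x^2*(x - 5)^2*(x - 2)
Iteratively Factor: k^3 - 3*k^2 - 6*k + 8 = (k - 1)*(k^2 - 2*k - 8) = (k - 4)*(k - 1)*(k + 2)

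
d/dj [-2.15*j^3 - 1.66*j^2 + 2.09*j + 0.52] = -6.45*j^2 - 3.32*j + 2.09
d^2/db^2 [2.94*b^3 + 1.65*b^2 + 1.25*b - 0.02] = 17.64*b + 3.3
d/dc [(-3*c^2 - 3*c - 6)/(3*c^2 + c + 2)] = 6*c*(c + 4)/(9*c^4 + 6*c^3 + 13*c^2 + 4*c + 4)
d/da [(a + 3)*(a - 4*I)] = 2*a + 3 - 4*I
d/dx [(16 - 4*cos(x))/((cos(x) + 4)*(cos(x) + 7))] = 4*(sin(x)^2 + 8*cos(x) + 71)*sin(x)/((cos(x) + 4)^2*(cos(x) + 7)^2)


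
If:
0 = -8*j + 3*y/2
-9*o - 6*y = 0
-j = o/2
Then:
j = 0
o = 0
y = 0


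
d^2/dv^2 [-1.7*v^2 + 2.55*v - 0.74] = -3.40000000000000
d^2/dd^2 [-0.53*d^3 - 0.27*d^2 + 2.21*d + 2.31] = -3.18*d - 0.54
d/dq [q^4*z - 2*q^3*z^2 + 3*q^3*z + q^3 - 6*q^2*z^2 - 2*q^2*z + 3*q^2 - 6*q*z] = 4*q^3*z - 6*q^2*z^2 + 9*q^2*z + 3*q^2 - 12*q*z^2 - 4*q*z + 6*q - 6*z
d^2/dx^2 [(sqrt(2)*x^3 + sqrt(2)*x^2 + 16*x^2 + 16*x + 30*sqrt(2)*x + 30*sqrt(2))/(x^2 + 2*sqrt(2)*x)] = 12*(sqrt(2)*x^3 + 2*x^3 + 15*sqrt(2)*x^2 + 60*x + 40*sqrt(2))/(x^3*(x^3 + 6*sqrt(2)*x^2 + 24*x + 16*sqrt(2)))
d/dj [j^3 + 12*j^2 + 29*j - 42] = 3*j^2 + 24*j + 29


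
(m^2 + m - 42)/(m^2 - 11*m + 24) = (m^2 + m - 42)/(m^2 - 11*m + 24)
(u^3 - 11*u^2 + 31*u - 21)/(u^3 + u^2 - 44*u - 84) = (u^2 - 4*u + 3)/(u^2 + 8*u + 12)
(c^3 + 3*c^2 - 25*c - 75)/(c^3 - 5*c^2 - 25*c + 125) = (c + 3)/(c - 5)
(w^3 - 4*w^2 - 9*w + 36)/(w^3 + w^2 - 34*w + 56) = (w^2 - 9)/(w^2 + 5*w - 14)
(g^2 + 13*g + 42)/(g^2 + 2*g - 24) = (g + 7)/(g - 4)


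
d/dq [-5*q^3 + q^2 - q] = -15*q^2 + 2*q - 1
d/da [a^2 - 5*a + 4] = 2*a - 5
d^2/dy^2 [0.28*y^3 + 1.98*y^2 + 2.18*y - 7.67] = 1.68*y + 3.96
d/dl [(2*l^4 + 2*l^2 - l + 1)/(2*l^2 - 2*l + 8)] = (4*l^5 - 6*l^4 + 32*l^3 - l^2 + 14*l - 3)/(2*(l^4 - 2*l^3 + 9*l^2 - 8*l + 16))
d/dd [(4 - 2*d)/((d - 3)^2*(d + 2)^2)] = 2*(2*(d - 3)*(d - 2) - (d - 3)*(d + 2) + 2*(d - 2)*(d + 2))/((d - 3)^3*(d + 2)^3)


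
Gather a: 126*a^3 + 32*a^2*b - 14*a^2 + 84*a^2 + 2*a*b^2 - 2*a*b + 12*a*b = 126*a^3 + a^2*(32*b + 70) + a*(2*b^2 + 10*b)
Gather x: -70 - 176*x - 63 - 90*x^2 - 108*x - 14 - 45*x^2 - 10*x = -135*x^2 - 294*x - 147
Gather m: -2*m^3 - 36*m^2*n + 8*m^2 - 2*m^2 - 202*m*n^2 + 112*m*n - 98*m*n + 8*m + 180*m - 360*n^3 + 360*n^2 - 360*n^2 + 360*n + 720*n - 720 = -2*m^3 + m^2*(6 - 36*n) + m*(-202*n^2 + 14*n + 188) - 360*n^3 + 1080*n - 720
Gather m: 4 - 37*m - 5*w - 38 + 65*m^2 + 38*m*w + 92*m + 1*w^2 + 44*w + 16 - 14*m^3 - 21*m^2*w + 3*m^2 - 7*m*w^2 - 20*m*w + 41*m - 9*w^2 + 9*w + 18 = -14*m^3 + m^2*(68 - 21*w) + m*(-7*w^2 + 18*w + 96) - 8*w^2 + 48*w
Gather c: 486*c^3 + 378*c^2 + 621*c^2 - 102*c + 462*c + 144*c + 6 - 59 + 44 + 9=486*c^3 + 999*c^2 + 504*c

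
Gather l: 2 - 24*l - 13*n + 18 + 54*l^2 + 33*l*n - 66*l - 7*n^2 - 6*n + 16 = 54*l^2 + l*(33*n - 90) - 7*n^2 - 19*n + 36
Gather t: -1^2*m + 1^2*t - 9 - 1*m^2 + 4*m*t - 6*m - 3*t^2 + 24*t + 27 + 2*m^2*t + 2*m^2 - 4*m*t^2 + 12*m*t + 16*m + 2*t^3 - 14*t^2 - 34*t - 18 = m^2 + 9*m + 2*t^3 + t^2*(-4*m - 17) + t*(2*m^2 + 16*m - 9)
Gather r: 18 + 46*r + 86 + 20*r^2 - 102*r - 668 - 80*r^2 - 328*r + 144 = -60*r^2 - 384*r - 420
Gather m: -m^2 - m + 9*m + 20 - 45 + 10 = -m^2 + 8*m - 15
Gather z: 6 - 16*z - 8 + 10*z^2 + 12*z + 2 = 10*z^2 - 4*z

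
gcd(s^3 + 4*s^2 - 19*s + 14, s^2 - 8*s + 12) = s - 2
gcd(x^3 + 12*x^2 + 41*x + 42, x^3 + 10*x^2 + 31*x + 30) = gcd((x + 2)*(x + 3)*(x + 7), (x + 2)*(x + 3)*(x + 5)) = x^2 + 5*x + 6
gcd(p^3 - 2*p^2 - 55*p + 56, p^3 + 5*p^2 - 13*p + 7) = p^2 + 6*p - 7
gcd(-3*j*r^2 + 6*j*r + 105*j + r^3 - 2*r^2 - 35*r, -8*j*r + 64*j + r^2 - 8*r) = 1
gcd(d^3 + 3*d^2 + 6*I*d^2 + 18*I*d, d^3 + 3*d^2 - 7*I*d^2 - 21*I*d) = d^2 + 3*d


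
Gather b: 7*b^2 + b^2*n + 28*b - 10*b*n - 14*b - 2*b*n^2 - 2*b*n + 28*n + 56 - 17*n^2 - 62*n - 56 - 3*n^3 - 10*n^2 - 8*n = b^2*(n + 7) + b*(-2*n^2 - 12*n + 14) - 3*n^3 - 27*n^2 - 42*n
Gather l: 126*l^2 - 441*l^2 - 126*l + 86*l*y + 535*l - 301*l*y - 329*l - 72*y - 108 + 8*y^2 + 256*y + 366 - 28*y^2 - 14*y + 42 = -315*l^2 + l*(80 - 215*y) - 20*y^2 + 170*y + 300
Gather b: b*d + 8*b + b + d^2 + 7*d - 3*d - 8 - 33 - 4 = b*(d + 9) + d^2 + 4*d - 45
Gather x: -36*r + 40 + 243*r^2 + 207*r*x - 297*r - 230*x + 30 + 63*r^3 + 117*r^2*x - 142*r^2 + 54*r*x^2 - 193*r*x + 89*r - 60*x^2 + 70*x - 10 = 63*r^3 + 101*r^2 - 244*r + x^2*(54*r - 60) + x*(117*r^2 + 14*r - 160) + 60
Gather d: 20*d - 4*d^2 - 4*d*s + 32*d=-4*d^2 + d*(52 - 4*s)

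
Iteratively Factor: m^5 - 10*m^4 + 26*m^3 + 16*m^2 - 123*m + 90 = (m - 5)*(m^4 - 5*m^3 + m^2 + 21*m - 18) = (m - 5)*(m - 3)*(m^3 - 2*m^2 - 5*m + 6) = (m - 5)*(m - 3)^2*(m^2 + m - 2) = (m - 5)*(m - 3)^2*(m - 1)*(m + 2)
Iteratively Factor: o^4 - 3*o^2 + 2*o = (o)*(o^3 - 3*o + 2) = o*(o - 1)*(o^2 + o - 2) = o*(o - 1)*(o + 2)*(o - 1)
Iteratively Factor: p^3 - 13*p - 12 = (p - 4)*(p^2 + 4*p + 3) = (p - 4)*(p + 1)*(p + 3)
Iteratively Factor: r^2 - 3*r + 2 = (r - 2)*(r - 1)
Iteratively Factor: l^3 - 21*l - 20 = (l + 1)*(l^2 - l - 20) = (l - 5)*(l + 1)*(l + 4)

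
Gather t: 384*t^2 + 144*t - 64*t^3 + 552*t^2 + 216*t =-64*t^3 + 936*t^2 + 360*t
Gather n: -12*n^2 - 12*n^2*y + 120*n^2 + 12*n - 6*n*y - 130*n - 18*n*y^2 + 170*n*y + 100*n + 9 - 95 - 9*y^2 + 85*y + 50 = n^2*(108 - 12*y) + n*(-18*y^2 + 164*y - 18) - 9*y^2 + 85*y - 36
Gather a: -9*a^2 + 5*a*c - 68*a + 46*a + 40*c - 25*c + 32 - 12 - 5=-9*a^2 + a*(5*c - 22) + 15*c + 15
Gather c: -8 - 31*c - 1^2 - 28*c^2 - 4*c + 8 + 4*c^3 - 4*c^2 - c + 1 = 4*c^3 - 32*c^2 - 36*c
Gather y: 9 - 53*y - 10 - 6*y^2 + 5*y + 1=-6*y^2 - 48*y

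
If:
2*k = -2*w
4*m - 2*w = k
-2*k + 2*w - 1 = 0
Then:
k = -1/4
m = 1/16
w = 1/4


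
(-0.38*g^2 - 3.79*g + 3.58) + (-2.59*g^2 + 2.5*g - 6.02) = -2.97*g^2 - 1.29*g - 2.44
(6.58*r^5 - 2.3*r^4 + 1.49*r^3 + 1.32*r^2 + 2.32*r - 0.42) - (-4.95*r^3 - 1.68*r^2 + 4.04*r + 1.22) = 6.58*r^5 - 2.3*r^4 + 6.44*r^3 + 3.0*r^2 - 1.72*r - 1.64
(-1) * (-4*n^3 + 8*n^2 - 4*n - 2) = 4*n^3 - 8*n^2 + 4*n + 2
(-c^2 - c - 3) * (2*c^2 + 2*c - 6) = -2*c^4 - 4*c^3 - 2*c^2 + 18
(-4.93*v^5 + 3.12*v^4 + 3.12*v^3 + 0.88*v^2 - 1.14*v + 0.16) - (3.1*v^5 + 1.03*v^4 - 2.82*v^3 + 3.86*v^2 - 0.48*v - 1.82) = -8.03*v^5 + 2.09*v^4 + 5.94*v^3 - 2.98*v^2 - 0.66*v + 1.98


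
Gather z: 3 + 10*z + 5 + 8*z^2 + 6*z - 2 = 8*z^2 + 16*z + 6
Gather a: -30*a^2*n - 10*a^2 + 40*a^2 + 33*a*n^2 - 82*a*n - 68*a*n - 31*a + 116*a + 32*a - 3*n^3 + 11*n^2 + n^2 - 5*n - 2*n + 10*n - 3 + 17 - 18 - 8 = a^2*(30 - 30*n) + a*(33*n^2 - 150*n + 117) - 3*n^3 + 12*n^2 + 3*n - 12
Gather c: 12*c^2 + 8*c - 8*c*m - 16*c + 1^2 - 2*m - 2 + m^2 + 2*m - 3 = 12*c^2 + c*(-8*m - 8) + m^2 - 4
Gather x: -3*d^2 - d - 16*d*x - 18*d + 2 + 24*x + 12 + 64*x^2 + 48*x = -3*d^2 - 19*d + 64*x^2 + x*(72 - 16*d) + 14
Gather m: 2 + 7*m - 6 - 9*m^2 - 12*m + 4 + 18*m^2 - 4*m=9*m^2 - 9*m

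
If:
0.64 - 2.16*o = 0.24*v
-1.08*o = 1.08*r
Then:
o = 0.296296296296296 - 0.111111111111111*v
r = 0.111111111111111*v - 0.296296296296296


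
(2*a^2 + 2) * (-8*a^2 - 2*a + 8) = -16*a^4 - 4*a^3 - 4*a + 16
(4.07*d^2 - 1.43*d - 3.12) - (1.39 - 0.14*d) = 4.07*d^2 - 1.29*d - 4.51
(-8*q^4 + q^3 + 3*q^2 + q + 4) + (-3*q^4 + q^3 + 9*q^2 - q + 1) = -11*q^4 + 2*q^3 + 12*q^2 + 5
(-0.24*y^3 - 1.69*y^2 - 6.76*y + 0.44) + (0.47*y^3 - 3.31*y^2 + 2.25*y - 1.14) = 0.23*y^3 - 5.0*y^2 - 4.51*y - 0.7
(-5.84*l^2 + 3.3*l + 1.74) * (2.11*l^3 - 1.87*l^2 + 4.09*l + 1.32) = -12.3224*l^5 + 17.8838*l^4 - 26.3852*l^3 + 2.5344*l^2 + 11.4726*l + 2.2968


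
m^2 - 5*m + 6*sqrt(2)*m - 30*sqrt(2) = (m - 5)*(m + 6*sqrt(2))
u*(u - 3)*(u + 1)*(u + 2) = u^4 - 7*u^2 - 6*u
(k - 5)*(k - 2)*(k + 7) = k^3 - 39*k + 70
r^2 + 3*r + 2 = (r + 1)*(r + 2)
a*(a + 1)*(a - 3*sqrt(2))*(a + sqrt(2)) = a^4 - 2*sqrt(2)*a^3 + a^3 - 6*a^2 - 2*sqrt(2)*a^2 - 6*a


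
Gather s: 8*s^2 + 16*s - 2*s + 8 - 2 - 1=8*s^2 + 14*s + 5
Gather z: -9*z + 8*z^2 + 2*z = 8*z^2 - 7*z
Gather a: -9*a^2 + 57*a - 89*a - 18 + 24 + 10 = -9*a^2 - 32*a + 16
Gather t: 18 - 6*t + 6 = 24 - 6*t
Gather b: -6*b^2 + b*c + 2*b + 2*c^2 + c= -6*b^2 + b*(c + 2) + 2*c^2 + c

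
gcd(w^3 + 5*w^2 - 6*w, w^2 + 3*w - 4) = w - 1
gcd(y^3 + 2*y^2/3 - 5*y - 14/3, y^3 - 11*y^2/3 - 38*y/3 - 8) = y + 1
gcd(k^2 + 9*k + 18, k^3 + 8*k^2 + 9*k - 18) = k^2 + 9*k + 18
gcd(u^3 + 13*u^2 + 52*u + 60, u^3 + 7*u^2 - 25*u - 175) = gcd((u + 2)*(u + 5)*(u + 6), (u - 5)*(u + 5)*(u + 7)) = u + 5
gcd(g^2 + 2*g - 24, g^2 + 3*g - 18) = g + 6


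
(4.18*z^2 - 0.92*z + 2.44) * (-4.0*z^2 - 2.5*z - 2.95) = -16.72*z^4 - 6.77*z^3 - 19.791*z^2 - 3.386*z - 7.198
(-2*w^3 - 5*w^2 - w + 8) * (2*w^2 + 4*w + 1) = -4*w^5 - 18*w^4 - 24*w^3 + 7*w^2 + 31*w + 8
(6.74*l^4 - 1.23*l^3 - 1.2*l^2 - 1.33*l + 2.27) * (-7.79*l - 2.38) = -52.5046*l^5 - 6.4595*l^4 + 12.2754*l^3 + 13.2167*l^2 - 14.5179*l - 5.4026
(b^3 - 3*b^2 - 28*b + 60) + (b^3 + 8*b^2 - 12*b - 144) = 2*b^3 + 5*b^2 - 40*b - 84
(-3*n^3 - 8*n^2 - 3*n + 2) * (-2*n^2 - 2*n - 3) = 6*n^5 + 22*n^4 + 31*n^3 + 26*n^2 + 5*n - 6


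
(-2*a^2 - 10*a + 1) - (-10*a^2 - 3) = 8*a^2 - 10*a + 4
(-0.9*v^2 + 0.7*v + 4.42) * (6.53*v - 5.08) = -5.877*v^3 + 9.143*v^2 + 25.3066*v - 22.4536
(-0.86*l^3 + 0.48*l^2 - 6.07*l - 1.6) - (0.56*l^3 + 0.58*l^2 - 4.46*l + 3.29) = -1.42*l^3 - 0.1*l^2 - 1.61*l - 4.89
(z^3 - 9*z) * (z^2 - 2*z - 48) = z^5 - 2*z^4 - 57*z^3 + 18*z^2 + 432*z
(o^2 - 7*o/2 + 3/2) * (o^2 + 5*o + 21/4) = o^4 + 3*o^3/2 - 43*o^2/4 - 87*o/8 + 63/8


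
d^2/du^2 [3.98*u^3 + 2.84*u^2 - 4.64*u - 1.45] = 23.88*u + 5.68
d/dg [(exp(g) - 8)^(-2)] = -2*exp(g)/(exp(g) - 8)^3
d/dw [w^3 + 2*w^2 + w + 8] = 3*w^2 + 4*w + 1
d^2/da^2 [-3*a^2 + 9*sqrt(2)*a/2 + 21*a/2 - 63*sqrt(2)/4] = -6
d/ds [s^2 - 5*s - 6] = 2*s - 5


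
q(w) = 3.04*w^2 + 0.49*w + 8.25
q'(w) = 6.08*w + 0.49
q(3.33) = 43.59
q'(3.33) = 20.74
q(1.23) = 13.45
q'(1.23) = 7.97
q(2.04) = 21.90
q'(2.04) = 12.89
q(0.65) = 9.85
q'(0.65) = 4.44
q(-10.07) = 311.59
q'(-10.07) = -60.74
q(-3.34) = 40.53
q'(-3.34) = -19.82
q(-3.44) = 42.54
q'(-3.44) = -20.43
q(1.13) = 12.69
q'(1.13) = 7.36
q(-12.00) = 440.13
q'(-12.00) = -72.47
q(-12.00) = 440.13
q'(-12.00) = -72.47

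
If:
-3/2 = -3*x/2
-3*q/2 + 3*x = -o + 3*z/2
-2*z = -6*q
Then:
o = 2*z - 3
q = z/3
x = 1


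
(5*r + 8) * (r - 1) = 5*r^2 + 3*r - 8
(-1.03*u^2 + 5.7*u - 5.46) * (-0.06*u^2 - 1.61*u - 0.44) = 0.0618*u^4 + 1.3163*u^3 - 8.3962*u^2 + 6.2826*u + 2.4024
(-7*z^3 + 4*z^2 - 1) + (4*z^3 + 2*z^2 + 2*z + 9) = -3*z^3 + 6*z^2 + 2*z + 8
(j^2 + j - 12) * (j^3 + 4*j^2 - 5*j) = j^5 + 5*j^4 - 13*j^3 - 53*j^2 + 60*j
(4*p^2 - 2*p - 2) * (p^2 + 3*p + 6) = 4*p^4 + 10*p^3 + 16*p^2 - 18*p - 12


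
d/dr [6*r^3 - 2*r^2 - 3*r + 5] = 18*r^2 - 4*r - 3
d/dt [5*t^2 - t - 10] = 10*t - 1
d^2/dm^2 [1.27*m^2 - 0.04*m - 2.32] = 2.54000000000000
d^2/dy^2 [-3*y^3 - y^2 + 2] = -18*y - 2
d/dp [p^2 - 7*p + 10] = 2*p - 7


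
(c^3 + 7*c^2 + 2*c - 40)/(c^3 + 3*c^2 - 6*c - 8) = (c + 5)/(c + 1)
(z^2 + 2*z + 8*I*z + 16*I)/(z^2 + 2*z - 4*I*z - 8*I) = (z + 8*I)/(z - 4*I)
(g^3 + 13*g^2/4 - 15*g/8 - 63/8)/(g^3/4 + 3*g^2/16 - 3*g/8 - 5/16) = 2*(8*g^3 + 26*g^2 - 15*g - 63)/(4*g^3 + 3*g^2 - 6*g - 5)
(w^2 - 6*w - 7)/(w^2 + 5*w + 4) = (w - 7)/(w + 4)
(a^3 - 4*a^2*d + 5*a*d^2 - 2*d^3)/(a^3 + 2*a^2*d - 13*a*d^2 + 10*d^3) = (a - d)/(a + 5*d)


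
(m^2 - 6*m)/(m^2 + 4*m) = (m - 6)/(m + 4)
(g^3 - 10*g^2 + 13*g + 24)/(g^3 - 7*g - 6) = (g - 8)/(g + 2)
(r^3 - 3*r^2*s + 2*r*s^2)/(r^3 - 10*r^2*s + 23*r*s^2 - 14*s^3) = r/(r - 7*s)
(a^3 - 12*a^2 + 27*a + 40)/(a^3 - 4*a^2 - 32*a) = (a^2 - 4*a - 5)/(a*(a + 4))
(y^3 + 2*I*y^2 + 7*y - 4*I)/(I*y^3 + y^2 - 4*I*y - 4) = (-I*y^2 + 3*y - 4*I)/(y^2 - 4)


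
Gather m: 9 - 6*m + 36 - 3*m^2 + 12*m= -3*m^2 + 6*m + 45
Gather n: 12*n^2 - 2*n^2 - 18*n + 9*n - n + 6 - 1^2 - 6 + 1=10*n^2 - 10*n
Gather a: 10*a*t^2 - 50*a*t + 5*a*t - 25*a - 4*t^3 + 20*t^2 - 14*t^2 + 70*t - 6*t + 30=a*(10*t^2 - 45*t - 25) - 4*t^3 + 6*t^2 + 64*t + 30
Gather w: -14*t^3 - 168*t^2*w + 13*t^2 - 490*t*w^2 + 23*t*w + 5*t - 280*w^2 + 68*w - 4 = -14*t^3 + 13*t^2 + 5*t + w^2*(-490*t - 280) + w*(-168*t^2 + 23*t + 68) - 4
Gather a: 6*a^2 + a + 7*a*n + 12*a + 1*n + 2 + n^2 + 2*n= 6*a^2 + a*(7*n + 13) + n^2 + 3*n + 2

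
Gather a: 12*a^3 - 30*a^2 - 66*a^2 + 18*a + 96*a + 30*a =12*a^3 - 96*a^2 + 144*a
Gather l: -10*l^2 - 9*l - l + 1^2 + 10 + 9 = -10*l^2 - 10*l + 20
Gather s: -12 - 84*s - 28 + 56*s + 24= -28*s - 16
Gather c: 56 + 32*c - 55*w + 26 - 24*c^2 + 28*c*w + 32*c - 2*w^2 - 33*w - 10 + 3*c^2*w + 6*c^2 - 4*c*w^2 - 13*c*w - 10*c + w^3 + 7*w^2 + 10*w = c^2*(3*w - 18) + c*(-4*w^2 + 15*w + 54) + w^3 + 5*w^2 - 78*w + 72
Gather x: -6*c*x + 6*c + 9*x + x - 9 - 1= 6*c + x*(10 - 6*c) - 10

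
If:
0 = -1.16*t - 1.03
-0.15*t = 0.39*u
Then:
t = -0.89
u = 0.34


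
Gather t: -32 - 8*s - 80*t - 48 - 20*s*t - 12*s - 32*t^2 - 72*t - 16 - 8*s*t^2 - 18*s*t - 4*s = -24*s + t^2*(-8*s - 32) + t*(-38*s - 152) - 96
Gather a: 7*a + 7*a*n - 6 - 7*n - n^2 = a*(7*n + 7) - n^2 - 7*n - 6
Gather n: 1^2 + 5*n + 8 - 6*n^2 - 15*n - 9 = -6*n^2 - 10*n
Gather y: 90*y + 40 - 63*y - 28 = 27*y + 12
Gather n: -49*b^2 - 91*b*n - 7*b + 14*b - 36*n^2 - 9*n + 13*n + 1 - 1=-49*b^2 + 7*b - 36*n^2 + n*(4 - 91*b)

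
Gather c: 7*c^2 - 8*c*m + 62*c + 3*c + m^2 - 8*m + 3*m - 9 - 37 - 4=7*c^2 + c*(65 - 8*m) + m^2 - 5*m - 50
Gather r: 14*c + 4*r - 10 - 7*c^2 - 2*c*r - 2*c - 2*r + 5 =-7*c^2 + 12*c + r*(2 - 2*c) - 5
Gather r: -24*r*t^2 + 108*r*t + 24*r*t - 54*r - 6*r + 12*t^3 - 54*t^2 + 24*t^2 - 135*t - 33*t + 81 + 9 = r*(-24*t^2 + 132*t - 60) + 12*t^3 - 30*t^2 - 168*t + 90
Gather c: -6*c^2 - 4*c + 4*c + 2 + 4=6 - 6*c^2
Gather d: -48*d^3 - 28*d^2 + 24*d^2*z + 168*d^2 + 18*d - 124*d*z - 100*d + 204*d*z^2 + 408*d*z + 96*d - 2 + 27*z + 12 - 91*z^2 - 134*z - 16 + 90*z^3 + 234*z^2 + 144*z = -48*d^3 + d^2*(24*z + 140) + d*(204*z^2 + 284*z + 14) + 90*z^3 + 143*z^2 + 37*z - 6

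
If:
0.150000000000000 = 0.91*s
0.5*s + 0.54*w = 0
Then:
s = 0.16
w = -0.15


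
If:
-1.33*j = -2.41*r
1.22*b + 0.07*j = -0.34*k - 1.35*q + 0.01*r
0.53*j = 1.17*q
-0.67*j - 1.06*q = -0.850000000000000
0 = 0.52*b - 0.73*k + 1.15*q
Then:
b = -0.46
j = 0.74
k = 0.20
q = 0.33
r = 0.41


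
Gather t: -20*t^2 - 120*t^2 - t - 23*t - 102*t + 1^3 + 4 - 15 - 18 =-140*t^2 - 126*t - 28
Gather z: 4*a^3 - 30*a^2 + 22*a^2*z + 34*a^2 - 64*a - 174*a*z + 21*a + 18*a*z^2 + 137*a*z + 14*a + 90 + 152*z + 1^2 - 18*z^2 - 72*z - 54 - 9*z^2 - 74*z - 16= 4*a^3 + 4*a^2 - 29*a + z^2*(18*a - 27) + z*(22*a^2 - 37*a + 6) + 21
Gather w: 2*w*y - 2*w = w*(2*y - 2)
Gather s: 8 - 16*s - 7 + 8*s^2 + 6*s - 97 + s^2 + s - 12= 9*s^2 - 9*s - 108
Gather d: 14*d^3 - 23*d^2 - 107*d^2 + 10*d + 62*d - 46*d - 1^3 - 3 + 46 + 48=14*d^3 - 130*d^2 + 26*d + 90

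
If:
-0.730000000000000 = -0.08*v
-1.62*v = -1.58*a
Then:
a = 9.36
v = 9.12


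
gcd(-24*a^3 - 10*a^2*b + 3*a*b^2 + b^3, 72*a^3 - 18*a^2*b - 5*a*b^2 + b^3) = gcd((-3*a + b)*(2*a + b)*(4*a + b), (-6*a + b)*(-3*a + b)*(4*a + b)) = 12*a^2 - a*b - b^2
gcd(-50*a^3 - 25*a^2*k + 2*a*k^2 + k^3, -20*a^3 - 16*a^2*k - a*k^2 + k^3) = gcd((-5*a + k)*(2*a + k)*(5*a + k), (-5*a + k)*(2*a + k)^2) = 10*a^2 + 3*a*k - k^2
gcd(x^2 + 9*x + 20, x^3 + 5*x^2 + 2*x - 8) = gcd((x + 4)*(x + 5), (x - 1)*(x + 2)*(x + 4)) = x + 4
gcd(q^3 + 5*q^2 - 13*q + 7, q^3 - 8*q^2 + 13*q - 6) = q^2 - 2*q + 1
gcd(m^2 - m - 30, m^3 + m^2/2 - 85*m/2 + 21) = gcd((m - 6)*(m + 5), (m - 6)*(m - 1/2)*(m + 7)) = m - 6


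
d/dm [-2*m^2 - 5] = -4*m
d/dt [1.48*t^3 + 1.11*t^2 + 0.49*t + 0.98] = 4.44*t^2 + 2.22*t + 0.49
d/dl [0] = 0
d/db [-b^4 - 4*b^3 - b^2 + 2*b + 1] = -4*b^3 - 12*b^2 - 2*b + 2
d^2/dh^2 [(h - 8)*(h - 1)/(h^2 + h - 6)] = 4*(-5*h^3 + 21*h^2 - 69*h + 19)/(h^6 + 3*h^5 - 15*h^4 - 35*h^3 + 90*h^2 + 108*h - 216)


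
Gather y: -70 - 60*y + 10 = -60*y - 60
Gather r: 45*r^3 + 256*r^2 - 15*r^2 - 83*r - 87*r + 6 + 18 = 45*r^3 + 241*r^2 - 170*r + 24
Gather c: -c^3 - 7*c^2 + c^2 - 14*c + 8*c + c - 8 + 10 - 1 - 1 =-c^3 - 6*c^2 - 5*c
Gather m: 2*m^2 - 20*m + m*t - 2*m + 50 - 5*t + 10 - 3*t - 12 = 2*m^2 + m*(t - 22) - 8*t + 48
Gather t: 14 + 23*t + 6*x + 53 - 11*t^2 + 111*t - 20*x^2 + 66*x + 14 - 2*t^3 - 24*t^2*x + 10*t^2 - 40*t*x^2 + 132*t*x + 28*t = -2*t^3 + t^2*(-24*x - 1) + t*(-40*x^2 + 132*x + 162) - 20*x^2 + 72*x + 81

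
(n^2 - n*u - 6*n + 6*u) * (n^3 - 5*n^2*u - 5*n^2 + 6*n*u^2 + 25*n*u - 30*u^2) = n^5 - 6*n^4*u - 11*n^4 + 11*n^3*u^2 + 66*n^3*u + 30*n^3 - 6*n^2*u^3 - 121*n^2*u^2 - 180*n^2*u + 66*n*u^3 + 330*n*u^2 - 180*u^3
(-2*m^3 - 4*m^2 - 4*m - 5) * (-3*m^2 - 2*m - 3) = 6*m^5 + 16*m^4 + 26*m^3 + 35*m^2 + 22*m + 15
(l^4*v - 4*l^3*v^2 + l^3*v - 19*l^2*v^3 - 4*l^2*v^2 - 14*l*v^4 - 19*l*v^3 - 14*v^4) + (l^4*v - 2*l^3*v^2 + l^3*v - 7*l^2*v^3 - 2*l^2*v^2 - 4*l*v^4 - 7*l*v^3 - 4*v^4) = 2*l^4*v - 6*l^3*v^2 + 2*l^3*v - 26*l^2*v^3 - 6*l^2*v^2 - 18*l*v^4 - 26*l*v^3 - 18*v^4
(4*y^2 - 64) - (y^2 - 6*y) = 3*y^2 + 6*y - 64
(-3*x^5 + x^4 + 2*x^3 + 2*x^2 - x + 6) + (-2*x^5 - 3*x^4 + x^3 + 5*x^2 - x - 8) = -5*x^5 - 2*x^4 + 3*x^3 + 7*x^2 - 2*x - 2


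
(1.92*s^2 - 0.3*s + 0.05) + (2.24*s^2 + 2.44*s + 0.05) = 4.16*s^2 + 2.14*s + 0.1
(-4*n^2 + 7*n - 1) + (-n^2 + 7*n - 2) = -5*n^2 + 14*n - 3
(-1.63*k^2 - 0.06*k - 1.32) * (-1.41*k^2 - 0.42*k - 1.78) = 2.2983*k^4 + 0.7692*k^3 + 4.7878*k^2 + 0.6612*k + 2.3496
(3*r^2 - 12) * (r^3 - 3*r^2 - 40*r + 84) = 3*r^5 - 9*r^4 - 132*r^3 + 288*r^2 + 480*r - 1008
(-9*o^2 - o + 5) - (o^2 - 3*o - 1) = -10*o^2 + 2*o + 6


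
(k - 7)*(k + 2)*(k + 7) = k^3 + 2*k^2 - 49*k - 98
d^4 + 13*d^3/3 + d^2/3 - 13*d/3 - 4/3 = (d - 1)*(d + 1/3)*(d + 1)*(d + 4)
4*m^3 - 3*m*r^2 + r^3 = (-2*m + r)^2*(m + r)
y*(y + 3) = y^2 + 3*y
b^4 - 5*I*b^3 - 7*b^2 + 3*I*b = b*(b - 3*I)*(b - I)^2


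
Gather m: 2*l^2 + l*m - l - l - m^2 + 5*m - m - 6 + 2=2*l^2 - 2*l - m^2 + m*(l + 4) - 4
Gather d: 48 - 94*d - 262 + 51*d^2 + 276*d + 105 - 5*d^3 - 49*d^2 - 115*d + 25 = -5*d^3 + 2*d^2 + 67*d - 84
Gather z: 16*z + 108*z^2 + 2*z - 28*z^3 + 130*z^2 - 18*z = -28*z^3 + 238*z^2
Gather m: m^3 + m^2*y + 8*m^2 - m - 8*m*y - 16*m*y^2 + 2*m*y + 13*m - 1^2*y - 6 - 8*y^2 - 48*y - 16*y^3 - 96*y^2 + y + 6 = m^3 + m^2*(y + 8) + m*(-16*y^2 - 6*y + 12) - 16*y^3 - 104*y^2 - 48*y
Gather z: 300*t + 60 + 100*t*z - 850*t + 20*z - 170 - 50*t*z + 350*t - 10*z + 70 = -200*t + z*(50*t + 10) - 40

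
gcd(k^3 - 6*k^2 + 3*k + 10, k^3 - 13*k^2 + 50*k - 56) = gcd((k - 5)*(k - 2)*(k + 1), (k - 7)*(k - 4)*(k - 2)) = k - 2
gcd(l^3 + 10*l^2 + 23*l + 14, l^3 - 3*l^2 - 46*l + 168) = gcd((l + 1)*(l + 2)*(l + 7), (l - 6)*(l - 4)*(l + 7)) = l + 7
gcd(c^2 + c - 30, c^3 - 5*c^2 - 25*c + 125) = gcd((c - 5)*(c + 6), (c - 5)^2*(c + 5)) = c - 5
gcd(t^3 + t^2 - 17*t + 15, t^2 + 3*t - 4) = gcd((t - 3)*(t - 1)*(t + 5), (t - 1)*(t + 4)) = t - 1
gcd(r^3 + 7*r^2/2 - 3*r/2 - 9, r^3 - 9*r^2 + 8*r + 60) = r + 2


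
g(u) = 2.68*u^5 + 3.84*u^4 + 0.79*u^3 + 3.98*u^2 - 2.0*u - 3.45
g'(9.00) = 99376.45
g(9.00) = 184322.40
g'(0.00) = -2.00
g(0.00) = -3.45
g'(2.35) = 637.81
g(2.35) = 333.27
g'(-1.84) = 49.29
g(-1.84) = -3.72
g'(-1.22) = -6.39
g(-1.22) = 4.74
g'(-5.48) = 9582.26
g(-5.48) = -9784.53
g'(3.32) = 2240.65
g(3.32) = 1610.22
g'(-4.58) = 4431.72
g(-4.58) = -3697.92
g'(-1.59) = 15.24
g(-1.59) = 3.92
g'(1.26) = 76.29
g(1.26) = 20.12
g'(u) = 13.4*u^4 + 15.36*u^3 + 2.37*u^2 + 7.96*u - 2.0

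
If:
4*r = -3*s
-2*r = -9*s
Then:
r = 0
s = 0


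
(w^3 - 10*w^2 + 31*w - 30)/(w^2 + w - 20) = (w^3 - 10*w^2 + 31*w - 30)/(w^2 + w - 20)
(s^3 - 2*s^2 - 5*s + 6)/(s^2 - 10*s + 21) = (s^2 + s - 2)/(s - 7)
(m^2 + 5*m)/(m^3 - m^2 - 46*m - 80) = m/(m^2 - 6*m - 16)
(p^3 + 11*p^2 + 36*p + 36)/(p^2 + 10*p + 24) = (p^2 + 5*p + 6)/(p + 4)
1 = 1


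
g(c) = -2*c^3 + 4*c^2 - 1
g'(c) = -6*c^2 + 8*c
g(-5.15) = 378.27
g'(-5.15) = -200.34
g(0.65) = 0.14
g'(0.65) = 2.66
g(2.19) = -2.82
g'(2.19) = -11.26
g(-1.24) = 8.96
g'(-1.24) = -19.15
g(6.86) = -458.42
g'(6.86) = -227.48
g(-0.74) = 2.00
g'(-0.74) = -9.21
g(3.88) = -57.60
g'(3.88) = -59.29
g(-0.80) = 2.58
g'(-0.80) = -10.24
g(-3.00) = 89.00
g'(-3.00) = -78.00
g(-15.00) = 7649.00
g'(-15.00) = -1470.00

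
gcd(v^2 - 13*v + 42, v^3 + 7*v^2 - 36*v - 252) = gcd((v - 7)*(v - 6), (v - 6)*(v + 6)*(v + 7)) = v - 6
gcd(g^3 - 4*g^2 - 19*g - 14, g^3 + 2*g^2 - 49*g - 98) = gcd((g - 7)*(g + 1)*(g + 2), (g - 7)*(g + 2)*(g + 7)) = g^2 - 5*g - 14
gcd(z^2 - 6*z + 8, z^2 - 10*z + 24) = z - 4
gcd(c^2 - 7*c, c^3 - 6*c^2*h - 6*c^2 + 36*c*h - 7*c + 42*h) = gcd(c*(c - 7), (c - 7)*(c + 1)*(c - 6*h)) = c - 7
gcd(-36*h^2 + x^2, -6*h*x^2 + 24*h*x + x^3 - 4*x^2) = -6*h + x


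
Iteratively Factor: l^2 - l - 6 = (l + 2)*(l - 3)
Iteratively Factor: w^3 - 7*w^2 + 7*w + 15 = (w - 5)*(w^2 - 2*w - 3) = (w - 5)*(w + 1)*(w - 3)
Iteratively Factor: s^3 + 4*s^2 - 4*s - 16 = (s - 2)*(s^2 + 6*s + 8) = (s - 2)*(s + 2)*(s + 4)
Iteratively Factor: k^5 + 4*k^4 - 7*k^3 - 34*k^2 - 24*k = (k + 4)*(k^4 - 7*k^2 - 6*k) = (k + 2)*(k + 4)*(k^3 - 2*k^2 - 3*k) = (k - 3)*(k + 2)*(k + 4)*(k^2 + k) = k*(k - 3)*(k + 2)*(k + 4)*(k + 1)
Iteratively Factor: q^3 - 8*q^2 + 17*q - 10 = (q - 2)*(q^2 - 6*q + 5) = (q - 5)*(q - 2)*(q - 1)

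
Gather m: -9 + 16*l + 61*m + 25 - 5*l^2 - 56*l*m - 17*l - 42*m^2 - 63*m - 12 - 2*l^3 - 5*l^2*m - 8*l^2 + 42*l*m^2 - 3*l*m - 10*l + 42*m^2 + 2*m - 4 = -2*l^3 - 13*l^2 + 42*l*m^2 - 11*l + m*(-5*l^2 - 59*l)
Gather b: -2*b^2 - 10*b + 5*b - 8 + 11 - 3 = -2*b^2 - 5*b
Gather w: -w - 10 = -w - 10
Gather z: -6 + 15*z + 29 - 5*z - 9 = 10*z + 14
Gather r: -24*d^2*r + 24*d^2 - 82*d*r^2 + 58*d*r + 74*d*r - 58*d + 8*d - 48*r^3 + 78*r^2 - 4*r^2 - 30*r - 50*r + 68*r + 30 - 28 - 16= 24*d^2 - 50*d - 48*r^3 + r^2*(74 - 82*d) + r*(-24*d^2 + 132*d - 12) - 14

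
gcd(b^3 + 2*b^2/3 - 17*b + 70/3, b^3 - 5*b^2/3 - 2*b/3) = b - 2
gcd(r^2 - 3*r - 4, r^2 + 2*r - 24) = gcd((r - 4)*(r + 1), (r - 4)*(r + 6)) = r - 4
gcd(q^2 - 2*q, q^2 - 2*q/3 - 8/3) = q - 2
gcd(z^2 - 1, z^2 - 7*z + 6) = z - 1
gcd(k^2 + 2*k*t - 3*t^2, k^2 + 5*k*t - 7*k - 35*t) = 1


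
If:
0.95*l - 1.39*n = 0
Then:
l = 1.46315789473684*n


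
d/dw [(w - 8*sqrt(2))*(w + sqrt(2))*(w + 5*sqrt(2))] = 3*w^2 - 4*sqrt(2)*w - 86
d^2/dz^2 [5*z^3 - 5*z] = 30*z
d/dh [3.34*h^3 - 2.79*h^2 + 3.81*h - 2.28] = 10.02*h^2 - 5.58*h + 3.81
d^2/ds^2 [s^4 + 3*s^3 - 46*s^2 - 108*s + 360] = 12*s^2 + 18*s - 92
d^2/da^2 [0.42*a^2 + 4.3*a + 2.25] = 0.840000000000000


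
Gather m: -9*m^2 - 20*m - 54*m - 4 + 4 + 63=-9*m^2 - 74*m + 63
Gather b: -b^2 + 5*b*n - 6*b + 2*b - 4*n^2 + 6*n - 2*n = -b^2 + b*(5*n - 4) - 4*n^2 + 4*n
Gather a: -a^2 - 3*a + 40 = -a^2 - 3*a + 40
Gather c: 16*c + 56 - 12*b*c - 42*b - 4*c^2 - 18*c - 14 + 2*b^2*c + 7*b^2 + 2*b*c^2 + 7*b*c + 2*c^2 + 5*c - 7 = 7*b^2 - 42*b + c^2*(2*b - 2) + c*(2*b^2 - 5*b + 3) + 35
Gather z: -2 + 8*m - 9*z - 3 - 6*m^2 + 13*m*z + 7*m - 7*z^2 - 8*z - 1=-6*m^2 + 15*m - 7*z^2 + z*(13*m - 17) - 6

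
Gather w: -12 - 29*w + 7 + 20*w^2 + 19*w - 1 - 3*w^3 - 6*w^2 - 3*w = -3*w^3 + 14*w^2 - 13*w - 6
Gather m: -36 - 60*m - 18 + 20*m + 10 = -40*m - 44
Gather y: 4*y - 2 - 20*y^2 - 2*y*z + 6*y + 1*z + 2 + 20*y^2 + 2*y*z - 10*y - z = 0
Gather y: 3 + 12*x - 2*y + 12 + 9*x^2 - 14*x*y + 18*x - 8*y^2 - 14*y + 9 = 9*x^2 + 30*x - 8*y^2 + y*(-14*x - 16) + 24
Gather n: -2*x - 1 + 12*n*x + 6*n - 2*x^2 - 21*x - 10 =n*(12*x + 6) - 2*x^2 - 23*x - 11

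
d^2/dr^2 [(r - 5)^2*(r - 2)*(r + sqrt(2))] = 12*r^2 - 72*r + 6*sqrt(2)*r - 24*sqrt(2) + 90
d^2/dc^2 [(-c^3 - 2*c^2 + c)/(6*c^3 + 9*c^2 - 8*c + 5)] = 4*(-9*c^6 - 18*c^5 + 27*c^4 + 193*c^3 + 105*c^2 - 105*c - 5)/(216*c^9 + 972*c^8 + 594*c^7 - 1323*c^6 + 828*c^5 + 1503*c^4 - 2222*c^3 + 1635*c^2 - 600*c + 125)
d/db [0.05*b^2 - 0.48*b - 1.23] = 0.1*b - 0.48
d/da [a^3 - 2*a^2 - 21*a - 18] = 3*a^2 - 4*a - 21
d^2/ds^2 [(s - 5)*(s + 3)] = 2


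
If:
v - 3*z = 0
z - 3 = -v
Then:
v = 9/4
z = 3/4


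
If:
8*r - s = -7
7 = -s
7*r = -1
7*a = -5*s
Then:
No Solution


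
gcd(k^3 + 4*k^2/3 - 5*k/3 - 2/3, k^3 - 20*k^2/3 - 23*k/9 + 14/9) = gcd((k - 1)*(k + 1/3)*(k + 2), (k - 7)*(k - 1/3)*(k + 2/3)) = 1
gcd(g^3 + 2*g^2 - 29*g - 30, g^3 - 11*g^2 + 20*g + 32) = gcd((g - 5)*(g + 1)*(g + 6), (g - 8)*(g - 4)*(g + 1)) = g + 1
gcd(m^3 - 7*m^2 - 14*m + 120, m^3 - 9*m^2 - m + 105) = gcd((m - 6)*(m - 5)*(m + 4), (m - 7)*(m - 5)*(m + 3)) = m - 5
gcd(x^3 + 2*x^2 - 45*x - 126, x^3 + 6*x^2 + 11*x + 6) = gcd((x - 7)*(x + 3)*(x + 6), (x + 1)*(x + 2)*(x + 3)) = x + 3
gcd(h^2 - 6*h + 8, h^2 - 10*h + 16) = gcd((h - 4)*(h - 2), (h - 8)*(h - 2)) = h - 2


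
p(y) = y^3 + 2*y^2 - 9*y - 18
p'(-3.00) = 6.00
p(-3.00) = 0.00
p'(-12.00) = 375.00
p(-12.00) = -1350.00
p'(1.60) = 5.08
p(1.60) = -23.18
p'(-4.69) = 38.23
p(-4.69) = -34.96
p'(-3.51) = 13.92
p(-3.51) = -5.01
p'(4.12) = 58.40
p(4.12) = 48.80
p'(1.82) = 8.22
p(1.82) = -21.73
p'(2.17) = 13.81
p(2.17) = -17.89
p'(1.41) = 2.60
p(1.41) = -23.91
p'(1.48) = 3.49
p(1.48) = -23.70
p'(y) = 3*y^2 + 4*y - 9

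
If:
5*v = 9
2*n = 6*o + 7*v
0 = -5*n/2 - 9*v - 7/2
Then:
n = -197/25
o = -709/150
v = 9/5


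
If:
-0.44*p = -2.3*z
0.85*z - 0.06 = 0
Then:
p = 0.37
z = 0.07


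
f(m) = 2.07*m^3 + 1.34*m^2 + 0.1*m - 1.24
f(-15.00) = -6687.49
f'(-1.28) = 6.84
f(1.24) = 4.89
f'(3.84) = 101.96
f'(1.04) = 9.60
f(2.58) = 43.49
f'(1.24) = 12.97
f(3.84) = 136.11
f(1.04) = 2.64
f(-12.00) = -3386.44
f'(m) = 6.21*m^2 + 2.68*m + 0.1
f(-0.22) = -1.22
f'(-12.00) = 862.18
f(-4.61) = -176.03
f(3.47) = 101.73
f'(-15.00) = 1357.15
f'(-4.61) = 119.72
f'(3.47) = 84.17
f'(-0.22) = -0.19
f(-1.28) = -3.51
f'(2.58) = 48.35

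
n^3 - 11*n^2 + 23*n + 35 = (n - 7)*(n - 5)*(n + 1)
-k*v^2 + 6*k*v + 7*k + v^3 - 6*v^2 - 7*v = (-k + v)*(v - 7)*(v + 1)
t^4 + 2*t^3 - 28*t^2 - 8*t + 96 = (t - 4)*(t - 2)*(t + 2)*(t + 6)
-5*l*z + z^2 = z*(-5*l + z)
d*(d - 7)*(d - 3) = d^3 - 10*d^2 + 21*d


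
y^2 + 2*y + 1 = (y + 1)^2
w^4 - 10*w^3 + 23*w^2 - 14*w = w*(w - 7)*(w - 2)*(w - 1)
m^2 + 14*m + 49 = (m + 7)^2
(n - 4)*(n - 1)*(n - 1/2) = n^3 - 11*n^2/2 + 13*n/2 - 2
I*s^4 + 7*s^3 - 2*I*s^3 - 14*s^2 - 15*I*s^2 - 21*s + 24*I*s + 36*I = (s - 3)*(s - 4*I)*(s - 3*I)*(I*s + I)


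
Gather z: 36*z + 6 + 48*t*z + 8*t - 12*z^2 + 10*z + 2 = 8*t - 12*z^2 + z*(48*t + 46) + 8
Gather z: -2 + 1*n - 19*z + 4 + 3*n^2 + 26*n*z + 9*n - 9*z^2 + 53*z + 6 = 3*n^2 + 10*n - 9*z^2 + z*(26*n + 34) + 8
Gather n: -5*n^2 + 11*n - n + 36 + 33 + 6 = -5*n^2 + 10*n + 75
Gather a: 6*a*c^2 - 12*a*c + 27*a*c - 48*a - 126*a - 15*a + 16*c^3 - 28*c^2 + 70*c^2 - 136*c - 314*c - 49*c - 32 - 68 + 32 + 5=a*(6*c^2 + 15*c - 189) + 16*c^3 + 42*c^2 - 499*c - 63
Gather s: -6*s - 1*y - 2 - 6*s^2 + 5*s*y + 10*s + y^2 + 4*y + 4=-6*s^2 + s*(5*y + 4) + y^2 + 3*y + 2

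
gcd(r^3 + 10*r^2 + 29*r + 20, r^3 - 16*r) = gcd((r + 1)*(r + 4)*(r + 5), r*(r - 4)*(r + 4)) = r + 4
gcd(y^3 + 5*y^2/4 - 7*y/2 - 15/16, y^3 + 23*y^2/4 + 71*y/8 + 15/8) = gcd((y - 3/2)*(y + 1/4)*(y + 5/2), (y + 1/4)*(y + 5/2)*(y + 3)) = y^2 + 11*y/4 + 5/8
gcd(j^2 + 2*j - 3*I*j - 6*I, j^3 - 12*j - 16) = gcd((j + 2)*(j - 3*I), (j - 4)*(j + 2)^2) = j + 2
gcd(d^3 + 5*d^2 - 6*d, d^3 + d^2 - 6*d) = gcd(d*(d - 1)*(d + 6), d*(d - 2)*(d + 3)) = d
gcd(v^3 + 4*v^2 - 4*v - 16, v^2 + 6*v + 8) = v^2 + 6*v + 8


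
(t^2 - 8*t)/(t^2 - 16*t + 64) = t/(t - 8)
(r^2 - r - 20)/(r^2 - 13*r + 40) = (r + 4)/(r - 8)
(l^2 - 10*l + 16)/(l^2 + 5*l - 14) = (l - 8)/(l + 7)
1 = 1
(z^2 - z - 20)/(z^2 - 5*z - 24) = (-z^2 + z + 20)/(-z^2 + 5*z + 24)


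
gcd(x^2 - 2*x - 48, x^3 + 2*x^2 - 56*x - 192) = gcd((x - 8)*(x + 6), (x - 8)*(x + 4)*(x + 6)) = x^2 - 2*x - 48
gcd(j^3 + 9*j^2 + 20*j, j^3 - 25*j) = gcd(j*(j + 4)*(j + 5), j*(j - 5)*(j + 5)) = j^2 + 5*j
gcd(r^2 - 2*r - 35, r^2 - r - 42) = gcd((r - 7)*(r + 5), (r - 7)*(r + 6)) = r - 7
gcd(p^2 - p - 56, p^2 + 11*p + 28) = p + 7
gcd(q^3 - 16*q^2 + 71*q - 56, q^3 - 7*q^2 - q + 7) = q^2 - 8*q + 7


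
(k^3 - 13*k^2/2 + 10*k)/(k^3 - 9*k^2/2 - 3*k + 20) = k/(k + 2)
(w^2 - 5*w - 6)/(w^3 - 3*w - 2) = (w - 6)/(w^2 - w - 2)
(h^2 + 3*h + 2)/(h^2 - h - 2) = (h + 2)/(h - 2)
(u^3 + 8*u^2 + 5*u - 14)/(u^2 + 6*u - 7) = u + 2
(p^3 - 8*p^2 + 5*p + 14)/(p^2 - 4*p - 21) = (p^2 - p - 2)/(p + 3)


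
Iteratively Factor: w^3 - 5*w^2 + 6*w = (w - 3)*(w^2 - 2*w) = w*(w - 3)*(w - 2)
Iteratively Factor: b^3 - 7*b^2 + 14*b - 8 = (b - 4)*(b^2 - 3*b + 2) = (b - 4)*(b - 2)*(b - 1)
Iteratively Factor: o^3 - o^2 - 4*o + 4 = (o - 1)*(o^2 - 4) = (o - 2)*(o - 1)*(o + 2)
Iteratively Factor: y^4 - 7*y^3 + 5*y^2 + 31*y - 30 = (y - 1)*(y^3 - 6*y^2 - y + 30) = (y - 5)*(y - 1)*(y^2 - y - 6) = (y - 5)*(y - 1)*(y + 2)*(y - 3)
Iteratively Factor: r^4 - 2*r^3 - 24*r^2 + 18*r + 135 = (r + 3)*(r^3 - 5*r^2 - 9*r + 45) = (r - 5)*(r + 3)*(r^2 - 9) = (r - 5)*(r + 3)^2*(r - 3)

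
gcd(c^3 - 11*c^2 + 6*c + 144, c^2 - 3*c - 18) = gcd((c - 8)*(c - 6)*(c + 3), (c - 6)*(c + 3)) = c^2 - 3*c - 18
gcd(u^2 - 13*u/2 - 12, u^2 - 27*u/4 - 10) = u - 8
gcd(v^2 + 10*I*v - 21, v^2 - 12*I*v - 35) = 1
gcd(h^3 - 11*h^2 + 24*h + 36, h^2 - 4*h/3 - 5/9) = 1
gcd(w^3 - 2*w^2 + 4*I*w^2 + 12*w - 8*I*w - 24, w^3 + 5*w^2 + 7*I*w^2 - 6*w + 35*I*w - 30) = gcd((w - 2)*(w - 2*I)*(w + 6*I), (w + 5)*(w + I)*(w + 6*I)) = w + 6*I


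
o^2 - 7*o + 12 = (o - 4)*(o - 3)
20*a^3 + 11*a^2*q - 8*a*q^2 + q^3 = (-5*a + q)*(-4*a + q)*(a + q)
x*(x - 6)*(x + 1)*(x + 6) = x^4 + x^3 - 36*x^2 - 36*x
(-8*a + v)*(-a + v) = 8*a^2 - 9*a*v + v^2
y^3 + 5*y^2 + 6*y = y*(y + 2)*(y + 3)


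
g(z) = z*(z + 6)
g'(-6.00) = -6.00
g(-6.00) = 0.00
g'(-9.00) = -12.00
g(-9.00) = 27.00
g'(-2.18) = 1.64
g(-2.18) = -8.33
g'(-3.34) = -0.68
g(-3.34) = -8.88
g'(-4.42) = -2.84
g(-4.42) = -6.98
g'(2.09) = 10.18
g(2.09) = 16.91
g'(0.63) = 7.26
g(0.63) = 4.18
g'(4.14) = 14.28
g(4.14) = 41.98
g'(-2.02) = 1.96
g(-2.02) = -8.04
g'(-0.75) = 4.50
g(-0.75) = -3.94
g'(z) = 2*z + 6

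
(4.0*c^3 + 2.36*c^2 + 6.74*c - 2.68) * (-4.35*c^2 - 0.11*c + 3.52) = -17.4*c^5 - 10.706*c^4 - 15.4986*c^3 + 19.2238*c^2 + 24.0196*c - 9.4336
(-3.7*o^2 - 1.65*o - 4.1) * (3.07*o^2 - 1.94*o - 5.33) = -11.359*o^4 + 2.1125*o^3 + 10.335*o^2 + 16.7485*o + 21.853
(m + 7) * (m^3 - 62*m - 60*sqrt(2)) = m^4 + 7*m^3 - 62*m^2 - 434*m - 60*sqrt(2)*m - 420*sqrt(2)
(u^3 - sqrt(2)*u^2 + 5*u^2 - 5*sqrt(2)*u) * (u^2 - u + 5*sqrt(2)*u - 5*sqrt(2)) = u^5 + 4*u^4 + 4*sqrt(2)*u^4 - 15*u^3 + 16*sqrt(2)*u^3 - 40*u^2 - 20*sqrt(2)*u^2 + 50*u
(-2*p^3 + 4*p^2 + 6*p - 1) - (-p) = -2*p^3 + 4*p^2 + 7*p - 1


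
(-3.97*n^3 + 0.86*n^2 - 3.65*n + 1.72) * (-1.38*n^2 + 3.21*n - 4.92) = 5.4786*n^5 - 13.9305*n^4 + 27.33*n^3 - 18.3213*n^2 + 23.4792*n - 8.4624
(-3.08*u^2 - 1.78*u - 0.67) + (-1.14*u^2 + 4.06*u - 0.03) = -4.22*u^2 + 2.28*u - 0.7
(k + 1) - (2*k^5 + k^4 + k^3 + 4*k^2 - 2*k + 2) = -2*k^5 - k^4 - k^3 - 4*k^2 + 3*k - 1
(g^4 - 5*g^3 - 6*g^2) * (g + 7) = g^5 + 2*g^4 - 41*g^3 - 42*g^2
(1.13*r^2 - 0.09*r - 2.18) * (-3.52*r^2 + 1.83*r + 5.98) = -3.9776*r^4 + 2.3847*r^3 + 14.2663*r^2 - 4.5276*r - 13.0364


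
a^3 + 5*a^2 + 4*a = a*(a + 1)*(a + 4)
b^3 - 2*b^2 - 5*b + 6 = (b - 3)*(b - 1)*(b + 2)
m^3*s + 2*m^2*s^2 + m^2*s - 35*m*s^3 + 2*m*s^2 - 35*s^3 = (m - 5*s)*(m + 7*s)*(m*s + s)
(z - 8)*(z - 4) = z^2 - 12*z + 32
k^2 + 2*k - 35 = (k - 5)*(k + 7)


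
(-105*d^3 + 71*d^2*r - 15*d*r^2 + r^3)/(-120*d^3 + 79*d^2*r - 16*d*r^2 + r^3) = (-7*d + r)/(-8*d + r)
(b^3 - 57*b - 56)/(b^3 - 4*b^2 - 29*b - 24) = (b + 7)/(b + 3)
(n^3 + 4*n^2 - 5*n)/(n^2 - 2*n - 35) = n*(n - 1)/(n - 7)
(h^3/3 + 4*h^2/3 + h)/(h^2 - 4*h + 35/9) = 3*h*(h^2 + 4*h + 3)/(9*h^2 - 36*h + 35)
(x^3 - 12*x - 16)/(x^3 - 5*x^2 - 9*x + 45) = (x^3 - 12*x - 16)/(x^3 - 5*x^2 - 9*x + 45)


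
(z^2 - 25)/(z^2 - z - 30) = (z - 5)/(z - 6)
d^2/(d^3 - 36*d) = d/(d^2 - 36)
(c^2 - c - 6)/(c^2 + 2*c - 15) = (c + 2)/(c + 5)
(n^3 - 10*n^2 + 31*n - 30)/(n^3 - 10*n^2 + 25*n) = (n^2 - 5*n + 6)/(n*(n - 5))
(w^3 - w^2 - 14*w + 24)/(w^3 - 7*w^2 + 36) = (w^2 + 2*w - 8)/(w^2 - 4*w - 12)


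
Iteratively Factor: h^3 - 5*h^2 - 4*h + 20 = (h - 5)*(h^2 - 4) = (h - 5)*(h + 2)*(h - 2)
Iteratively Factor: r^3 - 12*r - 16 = (r - 4)*(r^2 + 4*r + 4) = (r - 4)*(r + 2)*(r + 2)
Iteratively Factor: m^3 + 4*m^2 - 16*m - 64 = (m + 4)*(m^2 - 16) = (m + 4)^2*(m - 4)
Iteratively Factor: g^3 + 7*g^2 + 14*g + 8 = (g + 2)*(g^2 + 5*g + 4) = (g + 2)*(g + 4)*(g + 1)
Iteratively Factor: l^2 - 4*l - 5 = (l + 1)*(l - 5)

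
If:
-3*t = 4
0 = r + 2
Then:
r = -2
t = -4/3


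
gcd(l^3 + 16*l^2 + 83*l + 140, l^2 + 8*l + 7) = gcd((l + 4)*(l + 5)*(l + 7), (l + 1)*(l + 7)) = l + 7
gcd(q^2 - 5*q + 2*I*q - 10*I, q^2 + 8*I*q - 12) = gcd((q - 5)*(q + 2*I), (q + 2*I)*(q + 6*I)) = q + 2*I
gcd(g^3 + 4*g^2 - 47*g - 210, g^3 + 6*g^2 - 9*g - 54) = g + 6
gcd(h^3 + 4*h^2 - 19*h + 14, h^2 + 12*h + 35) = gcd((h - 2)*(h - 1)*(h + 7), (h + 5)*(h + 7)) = h + 7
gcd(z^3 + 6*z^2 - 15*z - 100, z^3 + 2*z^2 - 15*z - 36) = z - 4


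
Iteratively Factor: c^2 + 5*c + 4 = (c + 1)*(c + 4)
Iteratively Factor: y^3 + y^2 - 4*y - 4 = (y + 2)*(y^2 - y - 2) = (y - 2)*(y + 2)*(y + 1)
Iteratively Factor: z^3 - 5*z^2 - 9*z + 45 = (z + 3)*(z^2 - 8*z + 15) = (z - 5)*(z + 3)*(z - 3)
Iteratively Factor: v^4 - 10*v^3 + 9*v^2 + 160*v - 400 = (v - 5)*(v^3 - 5*v^2 - 16*v + 80) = (v - 5)*(v + 4)*(v^2 - 9*v + 20) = (v - 5)*(v - 4)*(v + 4)*(v - 5)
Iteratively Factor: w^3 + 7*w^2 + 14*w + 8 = (w + 2)*(w^2 + 5*w + 4) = (w + 2)*(w + 4)*(w + 1)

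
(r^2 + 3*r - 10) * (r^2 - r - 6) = r^4 + 2*r^3 - 19*r^2 - 8*r + 60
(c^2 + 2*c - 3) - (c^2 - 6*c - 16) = 8*c + 13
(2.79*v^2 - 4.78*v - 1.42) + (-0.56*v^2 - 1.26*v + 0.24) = 2.23*v^2 - 6.04*v - 1.18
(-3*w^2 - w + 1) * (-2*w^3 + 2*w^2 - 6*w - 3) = 6*w^5 - 4*w^4 + 14*w^3 + 17*w^2 - 3*w - 3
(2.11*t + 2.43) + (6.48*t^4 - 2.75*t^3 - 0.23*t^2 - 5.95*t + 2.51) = 6.48*t^4 - 2.75*t^3 - 0.23*t^2 - 3.84*t + 4.94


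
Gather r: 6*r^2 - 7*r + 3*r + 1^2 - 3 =6*r^2 - 4*r - 2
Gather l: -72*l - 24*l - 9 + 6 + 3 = -96*l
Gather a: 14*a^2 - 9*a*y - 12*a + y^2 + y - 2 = 14*a^2 + a*(-9*y - 12) + y^2 + y - 2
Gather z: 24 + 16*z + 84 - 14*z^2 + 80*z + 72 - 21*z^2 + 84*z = -35*z^2 + 180*z + 180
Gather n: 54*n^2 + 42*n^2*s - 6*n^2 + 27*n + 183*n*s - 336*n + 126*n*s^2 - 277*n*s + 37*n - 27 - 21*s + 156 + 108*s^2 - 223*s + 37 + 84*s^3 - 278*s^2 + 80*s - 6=n^2*(42*s + 48) + n*(126*s^2 - 94*s - 272) + 84*s^3 - 170*s^2 - 164*s + 160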